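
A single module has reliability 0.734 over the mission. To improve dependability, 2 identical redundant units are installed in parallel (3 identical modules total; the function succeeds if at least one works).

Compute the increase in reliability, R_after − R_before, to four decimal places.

R_before = 0.734
R_after = 1 − (1 − 0.734)^3 = 0.9812
ΔR = 0.9812 − 0.734 = 0.2472

0.2472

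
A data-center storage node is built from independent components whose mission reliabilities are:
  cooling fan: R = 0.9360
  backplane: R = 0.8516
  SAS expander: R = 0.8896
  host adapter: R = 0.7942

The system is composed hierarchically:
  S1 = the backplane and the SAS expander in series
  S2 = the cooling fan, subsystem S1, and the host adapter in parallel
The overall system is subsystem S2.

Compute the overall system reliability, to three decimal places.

0.997

Series (backplane and SAS expander): 0.85160 × 0.88960 = 0.75758
Parallel (cooling fan, [0.75758], and host adapter): 1 − (1 − 0.93600)(1 − 0.75758)(1 − 0.79420) = 0.997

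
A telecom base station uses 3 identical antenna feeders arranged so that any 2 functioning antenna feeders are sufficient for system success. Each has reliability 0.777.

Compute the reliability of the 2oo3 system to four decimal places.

R = Σ_{i=2}^{3} C(3,i) p^i (1−p)^{3−i} with p = 0.777
C(3,2)·0.777^2·0.223^1 = 0.403895
C(3,3)·0.777^3·0.223^0 = 0.469097
Sum = 0.8730

0.8730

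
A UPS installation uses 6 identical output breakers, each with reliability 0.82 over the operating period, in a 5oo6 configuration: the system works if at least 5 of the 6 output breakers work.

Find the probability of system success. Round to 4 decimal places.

R = Σ_{i=5}^{6} C(6,i) p^i (1−p)^{6−i} with p = 0.82
C(6,5)·0.82^5·0.18^1 = 0.400399
C(6,6)·0.82^6·0.18^0 = 0.304007
Sum = 0.7044

0.7044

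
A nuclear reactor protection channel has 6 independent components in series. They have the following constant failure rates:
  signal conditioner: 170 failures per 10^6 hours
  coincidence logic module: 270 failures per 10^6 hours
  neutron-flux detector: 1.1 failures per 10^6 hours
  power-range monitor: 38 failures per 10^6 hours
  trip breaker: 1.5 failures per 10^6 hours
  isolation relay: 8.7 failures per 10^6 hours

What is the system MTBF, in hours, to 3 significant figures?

2040

Series of exponential components: λ_sys = Σ λ_i
λ_sys = 0.00017 + 0.00027 + 0.0000011 + 0.000038 + 0.0000015 + 0.0000087 = 4.8930e-04 /h
MTBF = 1 / λ_sys = 2040 h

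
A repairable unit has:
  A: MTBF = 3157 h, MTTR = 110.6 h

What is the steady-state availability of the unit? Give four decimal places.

A(A) = MTBF/(MTBF+MTTR) = 3157/(3157+110.6) = 0.9662

0.9662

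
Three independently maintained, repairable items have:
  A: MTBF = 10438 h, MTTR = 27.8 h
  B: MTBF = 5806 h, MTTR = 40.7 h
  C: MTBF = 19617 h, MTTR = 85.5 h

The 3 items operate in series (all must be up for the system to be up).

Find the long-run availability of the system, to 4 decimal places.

0.9861

A(A) = MTBF/(MTBF+MTTR) = 10438/(10438+27.8) = 0.997344
A(B) = MTBF/(MTBF+MTTR) = 5806/(5806+40.7) = 0.993039
A(C) = MTBF/(MTBF+MTTR) = 19617/(19617+85.5) = 0.995660
Series availability: 0.997344 × 0.993039 × 0.995660 = 0.9861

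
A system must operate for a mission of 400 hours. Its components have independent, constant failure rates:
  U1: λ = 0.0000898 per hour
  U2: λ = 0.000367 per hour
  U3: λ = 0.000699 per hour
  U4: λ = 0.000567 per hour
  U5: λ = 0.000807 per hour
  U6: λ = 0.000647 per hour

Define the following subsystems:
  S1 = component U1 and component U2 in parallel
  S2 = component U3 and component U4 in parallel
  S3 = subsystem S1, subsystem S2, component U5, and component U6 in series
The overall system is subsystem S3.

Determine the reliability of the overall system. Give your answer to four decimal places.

0.5288

R(U1) = exp(−0.0000898 × 400) = 0.964717
R(U2) = exp(−0.000367 × 400) = 0.863467
R(U3) = exp(−0.000699 × 400) = 0.756086
R(U4) = exp(−0.000567 × 400) = 0.797080
R(U5) = exp(−0.000807 × 400) = 0.724119
R(U6) = exp(−0.000647 × 400) = 0.771977
Parallel (U1 and U2): 1 − (1 − 0.964717)(1 − 0.863467) = 0.995183
Parallel (U3 and U4): 1 − (1 − 0.756086)(1 − 0.797080) = 0.950505
Series ([0.995183], [0.950505], U5, and U6): 0.995183 × 0.950505 × 0.724119 × 0.771977 = 0.5288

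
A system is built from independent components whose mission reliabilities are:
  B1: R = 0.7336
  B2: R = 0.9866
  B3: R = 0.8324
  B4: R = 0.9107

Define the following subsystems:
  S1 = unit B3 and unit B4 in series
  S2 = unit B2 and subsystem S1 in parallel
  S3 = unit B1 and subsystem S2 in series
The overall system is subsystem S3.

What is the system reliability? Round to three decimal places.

Series (B3 and B4): 0.83240 × 0.91070 = 0.75807
Parallel (B2 and [0.75807]): 1 − (1 − 0.98660)(1 − 0.75807) = 0.99676
Series (B1 and [0.99676]): 0.73360 × 0.99676 = 0.731

0.731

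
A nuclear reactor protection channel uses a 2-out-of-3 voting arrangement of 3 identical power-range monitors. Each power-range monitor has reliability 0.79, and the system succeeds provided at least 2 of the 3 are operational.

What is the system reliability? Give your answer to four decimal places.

0.8862

R = Σ_{i=2}^{3} C(3,i) p^i (1−p)^{3−i} with p = 0.79
C(3,2)·0.79^2·0.21^1 = 0.393183
C(3,3)·0.79^3·0.21^0 = 0.493039
Sum = 0.8862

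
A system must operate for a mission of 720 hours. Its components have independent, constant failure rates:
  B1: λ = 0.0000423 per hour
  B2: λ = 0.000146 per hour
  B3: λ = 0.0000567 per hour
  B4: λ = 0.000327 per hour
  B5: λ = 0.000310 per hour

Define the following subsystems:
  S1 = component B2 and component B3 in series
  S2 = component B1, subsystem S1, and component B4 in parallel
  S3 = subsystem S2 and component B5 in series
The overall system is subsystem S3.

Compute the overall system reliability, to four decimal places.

R(B1) = exp(−0.0000423 × 720) = 0.970003
R(B2) = exp(−0.000146 × 720) = 0.900216
R(B3) = exp(−0.0000567 × 720) = 0.959998
R(B4) = exp(−0.000327 × 720) = 0.790223
R(B5) = exp(−0.000310 × 720) = 0.799955
Series (B2 and B3): 0.900216 × 0.959998 = 0.864206
Parallel (B1, [0.864206], and B4): 1 − (1 − 0.970003)(1 − 0.864206)(1 − 0.790223) = 0.999145
Series ([0.999145] and B5): 0.999145 × 0.799955 = 0.7993

0.7993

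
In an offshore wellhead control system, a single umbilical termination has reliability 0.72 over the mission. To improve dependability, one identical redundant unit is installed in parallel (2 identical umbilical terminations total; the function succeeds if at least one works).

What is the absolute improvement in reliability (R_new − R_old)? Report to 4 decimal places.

R_before = 0.72
R_after = 1 − (1 − 0.72)^2 = 0.9216
ΔR = 0.9216 − 0.72 = 0.2016

0.2016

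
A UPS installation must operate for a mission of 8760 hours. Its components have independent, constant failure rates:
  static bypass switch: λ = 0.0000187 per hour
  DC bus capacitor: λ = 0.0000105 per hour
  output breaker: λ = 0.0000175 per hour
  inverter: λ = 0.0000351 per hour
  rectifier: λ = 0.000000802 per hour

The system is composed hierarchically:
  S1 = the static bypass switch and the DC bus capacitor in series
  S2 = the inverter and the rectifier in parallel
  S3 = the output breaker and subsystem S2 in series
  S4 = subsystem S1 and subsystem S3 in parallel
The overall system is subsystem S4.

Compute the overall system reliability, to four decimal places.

0.9676

R(static bypass switch) = exp(−0.0000187 × 8760) = 0.848902
R(DC bus capacitor) = exp(−0.0000105 × 8760) = 0.912123
R(output breaker) = exp(−0.0000175 × 8760) = 0.857872
R(inverter) = exp(−0.0000351 × 8760) = 0.735301
R(rectifier) = exp(−0.000000802 × 8760) = 0.992999
Series (static bypass switch and DC bus capacitor): 0.848902 × 0.912123 = 0.774303
Parallel (inverter and rectifier): 1 − (1 − 0.735301)(1 − 0.992999) = 0.998147
Series (output breaker and [0.998147]): 0.857872 × 0.998147 = 0.856282
Parallel ([0.774303] and [0.856282]): 1 − (1 − 0.774303)(1 − 0.856282) = 0.9676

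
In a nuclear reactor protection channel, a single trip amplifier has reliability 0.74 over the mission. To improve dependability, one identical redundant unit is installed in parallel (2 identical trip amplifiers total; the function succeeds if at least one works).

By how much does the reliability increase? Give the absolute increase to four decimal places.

R_before = 0.74
R_after = 1 − (1 − 0.74)^2 = 0.9324
ΔR = 0.9324 − 0.74 = 0.1924

0.1924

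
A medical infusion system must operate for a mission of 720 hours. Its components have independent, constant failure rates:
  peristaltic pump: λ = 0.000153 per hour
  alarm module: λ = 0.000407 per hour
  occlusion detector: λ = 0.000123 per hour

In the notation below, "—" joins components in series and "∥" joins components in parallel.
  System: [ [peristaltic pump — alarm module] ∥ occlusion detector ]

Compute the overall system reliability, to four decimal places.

R(peristaltic pump) = exp(−0.000153 × 720) = 0.895691
R(alarm module) = exp(−0.000407 × 720) = 0.745992
R(occlusion detector) = exp(−0.000123 × 720) = 0.915248
Series (peristaltic pump and alarm module): 0.895691 × 0.745992 = 0.668178
Parallel ([0.668178] and occlusion detector): 1 − (1 − 0.668178)(1 − 0.915248) = 0.9719

0.9719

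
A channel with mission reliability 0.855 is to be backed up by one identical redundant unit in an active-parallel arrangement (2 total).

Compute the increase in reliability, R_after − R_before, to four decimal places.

R_before = 0.855
R_after = 1 − (1 − 0.855)^2 = 0.9790
ΔR = 0.9790 − 0.855 = 0.1240

0.1240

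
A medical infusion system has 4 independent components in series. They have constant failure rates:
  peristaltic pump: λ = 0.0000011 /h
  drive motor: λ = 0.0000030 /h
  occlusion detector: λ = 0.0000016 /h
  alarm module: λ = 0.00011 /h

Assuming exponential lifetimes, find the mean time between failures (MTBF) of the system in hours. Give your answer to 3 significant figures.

8640

Series of exponential components: λ_sys = Σ λ_i
λ_sys = 0.0000011 + 0.0000030 + 0.0000016 + 0.00011 = 1.1570e-04 /h
MTBF = 1 / λ_sys = 8640 h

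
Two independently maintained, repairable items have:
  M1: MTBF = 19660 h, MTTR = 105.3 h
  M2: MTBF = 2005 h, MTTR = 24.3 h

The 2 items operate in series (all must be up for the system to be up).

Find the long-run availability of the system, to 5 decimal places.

A(M1) = MTBF/(MTBF+MTTR) = 19660/(19660+105.3) = 0.994672
A(M2) = MTBF/(MTBF+MTTR) = 2005/(2005+24.3) = 0.988025
Series availability: 0.994672 × 0.988025 = 0.98276

0.98276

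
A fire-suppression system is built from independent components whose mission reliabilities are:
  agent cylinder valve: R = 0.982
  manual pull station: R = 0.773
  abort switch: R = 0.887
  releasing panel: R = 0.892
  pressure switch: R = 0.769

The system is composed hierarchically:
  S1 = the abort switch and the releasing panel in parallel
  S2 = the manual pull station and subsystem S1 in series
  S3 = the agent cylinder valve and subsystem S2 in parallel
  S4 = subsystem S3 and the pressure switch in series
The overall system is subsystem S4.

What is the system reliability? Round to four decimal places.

0.7657

Parallel (abort switch and releasing panel): 1 − (1 − 0.887000)(1 − 0.892000) = 0.987796
Series (manual pull station and [0.987796]): 0.773000 × 0.987796 = 0.763566
Parallel (agent cylinder valve and [0.763566]): 1 − (1 − 0.982000)(1 − 0.763566) = 0.995744
Series ([0.995744] and pressure switch): 0.995744 × 0.769000 = 0.7657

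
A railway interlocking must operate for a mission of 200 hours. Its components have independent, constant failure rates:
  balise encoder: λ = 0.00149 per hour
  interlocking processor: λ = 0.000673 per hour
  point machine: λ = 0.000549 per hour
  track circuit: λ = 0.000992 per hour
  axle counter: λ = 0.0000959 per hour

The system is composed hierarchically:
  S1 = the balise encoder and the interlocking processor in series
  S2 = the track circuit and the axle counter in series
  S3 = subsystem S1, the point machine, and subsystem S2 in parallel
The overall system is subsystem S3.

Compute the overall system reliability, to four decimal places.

0.9929

R(balise encoder) = exp(−0.00149 × 200) = 0.742301
R(interlocking processor) = exp(−0.000673 × 200) = 0.874065
R(point machine) = exp(−0.000549 × 200) = 0.896013
R(track circuit) = exp(−0.000992 × 200) = 0.820042
R(axle counter) = exp(−0.0000959 × 200) = 0.981003
Series (balise encoder and interlocking processor): 0.742301 × 0.874065 = 0.648819
Series (track circuit and axle counter): 0.820042 × 0.981003 = 0.804464
Parallel ([0.648819], point machine, and [0.804464]): 1 − (1 − 0.648819)(1 − 0.896013)(1 − 0.804464) = 0.9929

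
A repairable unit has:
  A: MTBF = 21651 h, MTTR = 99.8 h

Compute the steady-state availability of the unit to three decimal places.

A(A) = MTBF/(MTBF+MTTR) = 21651/(21651+99.8) = 0.995

0.995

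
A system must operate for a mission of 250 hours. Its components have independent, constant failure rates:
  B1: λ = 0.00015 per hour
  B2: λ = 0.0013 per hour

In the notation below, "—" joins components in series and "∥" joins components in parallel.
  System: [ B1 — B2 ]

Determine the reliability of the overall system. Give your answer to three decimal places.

R(B1) = exp(−0.00015 × 250) = 0.96319
R(B2) = exp(−0.0013 × 250) = 0.72253
Series (B1 and B2): 0.96319 × 0.72253 = 0.696

0.696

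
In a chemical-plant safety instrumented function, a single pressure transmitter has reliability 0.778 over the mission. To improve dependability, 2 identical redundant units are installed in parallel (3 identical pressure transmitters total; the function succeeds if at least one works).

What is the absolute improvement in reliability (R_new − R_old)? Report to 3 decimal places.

R_before = 0.778
R_after = 1 − (1 − 0.778)^3 = 0.989
ΔR = 0.989 − 0.778 = 0.211

0.211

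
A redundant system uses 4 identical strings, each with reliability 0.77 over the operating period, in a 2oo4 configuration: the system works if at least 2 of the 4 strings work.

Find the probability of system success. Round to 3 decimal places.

0.960

R = Σ_{i=2}^{4} C(4,i) p^i (1−p)^{4−i} with p = 0.77
C(4,2)·0.77^2·0.23^2 = 0.18819
C(4,3)·0.77^3·0.23^1 = 0.42001
C(4,4)·0.77^4·0.23^0 = 0.35153
Sum = 0.960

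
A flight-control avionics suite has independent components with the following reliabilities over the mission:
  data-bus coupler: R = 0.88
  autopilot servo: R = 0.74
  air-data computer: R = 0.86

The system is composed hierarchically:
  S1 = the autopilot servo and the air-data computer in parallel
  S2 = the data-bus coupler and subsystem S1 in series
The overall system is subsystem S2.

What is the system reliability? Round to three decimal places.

Parallel (autopilot servo and air-data computer): 1 − (1 − 0.74000)(1 − 0.86000) = 0.96360
Series (data-bus coupler and [0.96360]): 0.88000 × 0.96360 = 0.848

0.848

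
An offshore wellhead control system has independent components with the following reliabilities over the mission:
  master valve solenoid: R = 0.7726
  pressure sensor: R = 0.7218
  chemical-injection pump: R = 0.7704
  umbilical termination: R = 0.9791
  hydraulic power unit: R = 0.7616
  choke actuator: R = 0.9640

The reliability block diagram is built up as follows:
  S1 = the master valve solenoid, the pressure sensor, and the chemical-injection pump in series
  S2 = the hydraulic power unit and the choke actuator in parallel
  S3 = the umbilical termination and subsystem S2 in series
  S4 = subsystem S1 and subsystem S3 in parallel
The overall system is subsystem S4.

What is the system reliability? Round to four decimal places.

Series (master valve solenoid, pressure sensor, and chemical-injection pump): 0.772600 × 0.721800 × 0.770400 = 0.429623
Parallel (hydraulic power unit and choke actuator): 1 − (1 − 0.761600)(1 − 0.964000) = 0.991418
Series (umbilical termination and [0.991418]): 0.979100 × 0.991418 = 0.970697
Parallel ([0.429623] and [0.970697]): 1 − (1 − 0.429623)(1 − 0.970697) = 0.9833

0.9833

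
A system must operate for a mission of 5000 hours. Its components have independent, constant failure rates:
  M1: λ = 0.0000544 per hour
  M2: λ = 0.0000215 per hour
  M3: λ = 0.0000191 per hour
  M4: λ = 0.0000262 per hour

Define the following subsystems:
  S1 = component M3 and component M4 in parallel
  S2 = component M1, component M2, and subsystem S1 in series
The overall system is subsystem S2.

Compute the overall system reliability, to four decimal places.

R(M1) = exp(−0.0000544 × 5000) = 0.761854
R(M2) = exp(−0.0000215 × 5000) = 0.898077
R(M3) = exp(−0.0000191 × 5000) = 0.908918
R(M4) = exp(−0.0000262 × 5000) = 0.877218
Parallel (M3 and M4): 1 − (1 − 0.908918)(1 − 0.877218) = 0.988817
Series (M1, M2, and [0.988817]): 0.761854 × 0.898077 × 0.988817 = 0.6766

0.6766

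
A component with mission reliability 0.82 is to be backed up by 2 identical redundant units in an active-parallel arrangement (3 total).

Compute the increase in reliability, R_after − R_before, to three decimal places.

R_before = 0.82
R_after = 1 − (1 − 0.82)^3 = 0.994
ΔR = 0.994 − 0.82 = 0.174

0.174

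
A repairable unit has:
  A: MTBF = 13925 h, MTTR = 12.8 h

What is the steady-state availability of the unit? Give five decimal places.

A(A) = MTBF/(MTBF+MTTR) = 13925/(13925+12.8) = 0.99908

0.99908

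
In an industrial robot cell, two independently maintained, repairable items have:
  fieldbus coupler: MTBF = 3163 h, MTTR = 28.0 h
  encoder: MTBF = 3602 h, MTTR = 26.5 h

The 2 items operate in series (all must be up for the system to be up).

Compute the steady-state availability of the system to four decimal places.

0.9840

A(fieldbus coupler) = MTBF/(MTBF+MTTR) = 3163/(3163+28.0) = 0.991225
A(encoder) = MTBF/(MTBF+MTTR) = 3602/(3602+26.5) = 0.992697
Series availability: 0.991225 × 0.992697 = 0.9840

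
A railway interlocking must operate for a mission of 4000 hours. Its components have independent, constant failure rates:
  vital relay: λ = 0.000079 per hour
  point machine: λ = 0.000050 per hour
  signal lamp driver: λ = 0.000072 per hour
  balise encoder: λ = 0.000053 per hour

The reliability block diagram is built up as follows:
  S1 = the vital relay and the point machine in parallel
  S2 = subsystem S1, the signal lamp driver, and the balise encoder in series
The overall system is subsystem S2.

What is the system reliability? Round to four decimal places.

R(vital relay) = exp(−0.000079 × 4000) = 0.729059
R(point machine) = exp(−0.000050 × 4000) = 0.818731
R(signal lamp driver) = exp(−0.000072 × 4000) = 0.749762
R(balise encoder) = exp(−0.000053 × 4000) = 0.808965
Parallel (vital relay and point machine): 1 − (1 − 0.729059)(1 − 0.818731) = 0.950887
Series ([0.950887], signal lamp driver, and balise encoder): 0.950887 × 0.749762 × 0.808965 = 0.5767

0.5767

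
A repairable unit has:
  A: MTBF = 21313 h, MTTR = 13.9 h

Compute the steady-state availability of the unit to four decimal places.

0.9993

A(A) = MTBF/(MTBF+MTTR) = 21313/(21313+13.9) = 0.9993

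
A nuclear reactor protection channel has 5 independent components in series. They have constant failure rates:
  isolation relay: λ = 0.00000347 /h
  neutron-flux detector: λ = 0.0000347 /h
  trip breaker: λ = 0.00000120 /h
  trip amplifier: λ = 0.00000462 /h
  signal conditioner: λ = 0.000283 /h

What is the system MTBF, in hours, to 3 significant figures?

3060

Series of exponential components: λ_sys = Σ λ_i
λ_sys = 0.00000347 + 0.0000347 + 0.00000120 + 0.00000462 + 0.000283 = 3.2699e-04 /h
MTBF = 1 / λ_sys = 3060 h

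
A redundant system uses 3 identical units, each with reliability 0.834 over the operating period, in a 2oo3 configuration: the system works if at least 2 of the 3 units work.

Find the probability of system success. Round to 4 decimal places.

0.9265

R = Σ_{i=2}^{3} C(3,i) p^i (1−p)^{3−i} with p = 0.834
C(3,2)·0.834^2·0.166^1 = 0.346387
C(3,3)·0.834^3·0.166^0 = 0.580094
Sum = 0.9265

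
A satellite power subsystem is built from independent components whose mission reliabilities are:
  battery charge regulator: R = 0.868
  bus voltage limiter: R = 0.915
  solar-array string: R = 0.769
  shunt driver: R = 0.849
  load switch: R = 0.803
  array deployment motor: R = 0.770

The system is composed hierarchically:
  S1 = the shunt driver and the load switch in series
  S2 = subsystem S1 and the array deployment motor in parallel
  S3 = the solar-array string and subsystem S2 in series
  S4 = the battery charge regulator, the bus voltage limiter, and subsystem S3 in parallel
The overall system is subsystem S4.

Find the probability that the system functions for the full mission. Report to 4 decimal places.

0.9968

Series (shunt driver and load switch): 0.849000 × 0.803000 = 0.681747
Parallel ([0.681747] and array deployment motor): 1 − (1 − 0.681747)(1 − 0.770000) = 0.926802
Series (solar-array string and [0.926802]): 0.769000 × 0.926802 = 0.712711
Parallel (battery charge regulator, bus voltage limiter, and [0.712711]): 1 − (1 − 0.868000)(1 − 0.915000)(1 − 0.712711) = 0.9968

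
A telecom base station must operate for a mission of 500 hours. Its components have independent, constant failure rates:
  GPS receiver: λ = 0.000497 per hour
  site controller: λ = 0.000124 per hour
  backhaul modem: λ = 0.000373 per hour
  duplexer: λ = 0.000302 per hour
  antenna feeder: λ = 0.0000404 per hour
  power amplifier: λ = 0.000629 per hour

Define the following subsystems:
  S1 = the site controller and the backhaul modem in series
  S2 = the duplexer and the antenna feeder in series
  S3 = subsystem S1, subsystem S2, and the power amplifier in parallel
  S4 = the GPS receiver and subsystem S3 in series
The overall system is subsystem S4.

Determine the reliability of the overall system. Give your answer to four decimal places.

0.7727

R(GPS receiver) = exp(−0.000497 × 500) = 0.779970
R(site controller) = exp(−0.000124 × 500) = 0.939883
R(backhaul modem) = exp(−0.000373 × 500) = 0.829859
R(duplexer) = exp(−0.000302 × 500) = 0.859848
R(antenna feeder) = exp(−0.0000404 × 500) = 0.980003
R(power amplifier) = exp(−0.000629 × 500) = 0.730154
Series (site controller and backhaul modem): 0.939883 × 0.829859 = 0.779970
Series (duplexer and antenna feeder): 0.859848 × 0.980003 = 0.842654
Parallel ([0.779970], [0.842654], and power amplifier): 1 − (1 − 0.779970)(1 − 0.842654)(1 − 0.730154) = 0.990658
Series (GPS receiver and [0.990658]): 0.779970 × 0.990658 = 0.7727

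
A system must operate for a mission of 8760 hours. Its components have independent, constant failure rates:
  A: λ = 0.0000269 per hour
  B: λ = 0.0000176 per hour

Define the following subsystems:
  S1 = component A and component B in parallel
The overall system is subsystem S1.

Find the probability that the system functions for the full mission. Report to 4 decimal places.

R(A) = exp(−0.0000269 × 8760) = 0.790062
R(B) = exp(−0.0000176 × 8760) = 0.857121
Parallel (A and B): 1 − (1 − 0.790062)(1 − 0.857121) = 0.9700

0.9700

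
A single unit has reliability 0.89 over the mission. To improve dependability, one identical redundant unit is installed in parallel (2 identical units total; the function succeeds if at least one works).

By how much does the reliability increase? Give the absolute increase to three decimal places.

R_before = 0.89
R_after = 1 − (1 − 0.89)^2 = 0.988
ΔR = 0.988 − 0.89 = 0.098

0.098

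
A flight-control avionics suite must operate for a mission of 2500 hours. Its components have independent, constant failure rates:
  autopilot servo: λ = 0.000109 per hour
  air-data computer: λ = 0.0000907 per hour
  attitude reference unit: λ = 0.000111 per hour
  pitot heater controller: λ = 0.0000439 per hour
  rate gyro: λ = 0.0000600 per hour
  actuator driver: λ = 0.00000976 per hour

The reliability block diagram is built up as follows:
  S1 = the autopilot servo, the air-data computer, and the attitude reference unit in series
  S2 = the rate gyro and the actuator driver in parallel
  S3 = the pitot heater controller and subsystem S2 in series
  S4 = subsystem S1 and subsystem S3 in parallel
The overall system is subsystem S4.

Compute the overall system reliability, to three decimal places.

0.942

R(autopilot servo) = exp(−0.000109 × 2500) = 0.76147
R(air-data computer) = exp(−0.0000907 × 2500) = 0.79712
R(attitude reference unit) = exp(−0.000111 × 2500) = 0.75768
R(pitot heater controller) = exp(−0.0000439 × 2500) = 0.89606
R(rate gyro) = exp(−0.0000600 × 2500) = 0.86071
R(actuator driver) = exp(−0.00000976 × 2500) = 0.97590
Series (autopilot servo, air-data computer, and attitude reference unit): 0.76147 × 0.79712 × 0.75768 = 0.45990
Parallel (rate gyro and actuator driver): 1 − (1 − 0.86071)(1 − 0.97590) = 0.99664
Series (pitot heater controller and [0.99664]): 0.89606 × 0.99664 = 0.89305
Parallel ([0.45990] and [0.89305]): 1 − (1 − 0.45990)(1 − 0.89305) = 0.942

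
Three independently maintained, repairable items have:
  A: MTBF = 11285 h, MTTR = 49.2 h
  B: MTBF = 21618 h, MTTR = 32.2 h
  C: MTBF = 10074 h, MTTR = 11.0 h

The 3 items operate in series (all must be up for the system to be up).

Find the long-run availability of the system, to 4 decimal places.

A(A) = MTBF/(MTBF+MTTR) = 11285/(11285+49.2) = 0.995659
A(B) = MTBF/(MTBF+MTTR) = 21618/(21618+32.2) = 0.998513
A(C) = MTBF/(MTBF+MTTR) = 10074/(10074+11.0) = 0.998909
Series availability: 0.995659 × 0.998513 × 0.998909 = 0.9931

0.9931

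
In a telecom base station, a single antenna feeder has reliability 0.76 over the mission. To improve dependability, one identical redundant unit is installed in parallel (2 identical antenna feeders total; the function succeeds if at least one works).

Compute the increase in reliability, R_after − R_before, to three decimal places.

R_before = 0.76
R_after = 1 − (1 − 0.76)^2 = 0.942
ΔR = 0.942 − 0.76 = 0.182

0.182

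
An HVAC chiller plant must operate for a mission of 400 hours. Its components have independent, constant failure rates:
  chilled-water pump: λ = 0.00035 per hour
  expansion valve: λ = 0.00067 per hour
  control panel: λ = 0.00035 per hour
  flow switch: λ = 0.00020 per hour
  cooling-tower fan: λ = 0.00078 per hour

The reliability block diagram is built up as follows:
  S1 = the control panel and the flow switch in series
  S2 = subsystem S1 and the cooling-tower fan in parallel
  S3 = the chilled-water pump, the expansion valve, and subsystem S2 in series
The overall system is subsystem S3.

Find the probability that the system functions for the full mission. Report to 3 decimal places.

R(chilled-water pump) = exp(−0.00035 × 400) = 0.86936
R(expansion valve) = exp(−0.00067 × 400) = 0.76491
R(control panel) = exp(−0.00035 × 400) = 0.86936
R(flow switch) = exp(−0.00020 × 400) = 0.92312
R(cooling-tower fan) = exp(−0.00078 × 400) = 0.73198
Series (control panel and flow switch): 0.86936 × 0.92312 = 0.80252
Parallel ([0.80252] and cooling-tower fan): 1 − (1 − 0.80252)(1 − 0.73198) = 0.94707
Series (chilled-water pump, expansion valve, and [0.94707]): 0.86936 × 0.76491 × 0.94707 = 0.630

0.630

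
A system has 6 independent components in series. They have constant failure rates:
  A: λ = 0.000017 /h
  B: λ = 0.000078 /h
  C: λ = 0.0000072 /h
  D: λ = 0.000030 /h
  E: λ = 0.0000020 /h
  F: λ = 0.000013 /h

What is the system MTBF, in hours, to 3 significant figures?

6790

Series of exponential components: λ_sys = Σ λ_i
λ_sys = 0.000017 + 0.000078 + 0.0000072 + 0.000030 + 0.0000020 + 0.000013 = 1.4720e-04 /h
MTBF = 1 / λ_sys = 6790 h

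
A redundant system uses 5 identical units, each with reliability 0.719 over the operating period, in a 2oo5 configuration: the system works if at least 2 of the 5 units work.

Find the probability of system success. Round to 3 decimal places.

R = Σ_{i=2}^{5} C(5,i) p^i (1−p)^{5−i} with p = 0.719
C(5,2)·0.719^2·0.281^3 = 0.11470
C(5,3)·0.719^3·0.281^2 = 0.29349
C(5,4)·0.719^4·0.281^1 = 0.37548
C(5,5)·0.719^5·0.281^0 = 0.19215
Sum = 0.976

0.976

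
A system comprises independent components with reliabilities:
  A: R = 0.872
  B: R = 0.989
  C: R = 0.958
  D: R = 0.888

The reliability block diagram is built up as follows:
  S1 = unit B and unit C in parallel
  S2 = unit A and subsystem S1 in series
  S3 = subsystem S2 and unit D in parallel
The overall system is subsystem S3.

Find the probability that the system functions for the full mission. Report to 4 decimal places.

Parallel (B and C): 1 − (1 − 0.989000)(1 − 0.958000) = 0.999538
Series (A and [0.999538]): 0.872000 × 0.999538 = 0.871597
Parallel ([0.871597] and D): 1 − (1 − 0.871597)(1 − 0.888000) = 0.9856

0.9856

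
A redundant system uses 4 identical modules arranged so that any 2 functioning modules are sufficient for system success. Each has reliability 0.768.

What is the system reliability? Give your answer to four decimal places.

0.9587

R = Σ_{i=2}^{4} C(4,i) p^i (1−p)^{4−i} with p = 0.768
C(4,2)·0.768^2·0.232^2 = 0.190480
C(4,3)·0.768^3·0.232^1 = 0.420370
C(4,4)·0.768^4·0.232^0 = 0.347892
Sum = 0.9587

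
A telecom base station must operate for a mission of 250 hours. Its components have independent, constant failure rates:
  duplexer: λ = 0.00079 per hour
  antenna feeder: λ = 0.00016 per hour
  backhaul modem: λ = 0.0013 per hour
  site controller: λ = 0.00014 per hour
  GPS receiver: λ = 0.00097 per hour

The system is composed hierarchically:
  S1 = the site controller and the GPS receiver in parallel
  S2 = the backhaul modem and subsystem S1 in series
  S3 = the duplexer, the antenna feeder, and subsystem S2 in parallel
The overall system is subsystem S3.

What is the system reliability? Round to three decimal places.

R(duplexer) = exp(−0.00079 × 250) = 0.82078
R(antenna feeder) = exp(−0.00016 × 250) = 0.96079
R(backhaul modem) = exp(−0.0013 × 250) = 0.72253
R(site controller) = exp(−0.00014 × 250) = 0.96561
R(GPS receiver) = exp(−0.00097 × 250) = 0.78466
Parallel (site controller and GPS receiver): 1 − (1 − 0.96561)(1 − 0.78466) = 0.99259
Series (backhaul modem and [0.99259]): 0.72253 × 0.99259 = 0.71718
Parallel (duplexer, antenna feeder, and [0.71718]): 1 − (1 − 0.82078)(1 − 0.96079)(1 − 0.71718) = 0.998

0.998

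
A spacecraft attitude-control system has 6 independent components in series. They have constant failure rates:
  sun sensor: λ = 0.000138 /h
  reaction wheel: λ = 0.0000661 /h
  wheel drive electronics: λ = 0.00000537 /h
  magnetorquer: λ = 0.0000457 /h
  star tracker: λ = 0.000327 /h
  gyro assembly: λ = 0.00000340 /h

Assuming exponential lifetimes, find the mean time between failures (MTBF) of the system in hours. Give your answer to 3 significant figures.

Series of exponential components: λ_sys = Σ λ_i
λ_sys = 0.000138 + 0.0000661 + 0.00000537 + 0.0000457 + 0.000327 + 0.00000340 = 5.8557e-04 /h
MTBF = 1 / λ_sys = 1710 h

1710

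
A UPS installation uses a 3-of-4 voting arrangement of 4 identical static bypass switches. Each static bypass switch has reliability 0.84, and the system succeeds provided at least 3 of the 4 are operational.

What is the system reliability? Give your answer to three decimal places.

0.877

R = Σ_{i=3}^{4} C(4,i) p^i (1−p)^{4−i} with p = 0.84
C(4,3)·0.84^3·0.16^1 = 0.37933
C(4,4)·0.84^4·0.16^0 = 0.49787
Sum = 0.877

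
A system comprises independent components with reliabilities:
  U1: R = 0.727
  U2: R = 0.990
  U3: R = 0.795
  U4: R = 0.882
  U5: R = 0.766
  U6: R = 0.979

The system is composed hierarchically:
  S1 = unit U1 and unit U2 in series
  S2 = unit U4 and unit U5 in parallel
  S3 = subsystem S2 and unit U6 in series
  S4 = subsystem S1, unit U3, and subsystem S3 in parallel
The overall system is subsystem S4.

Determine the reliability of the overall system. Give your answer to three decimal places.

0.997

Series (U1 and U2): 0.72700 × 0.99000 = 0.71973
Parallel (U4 and U5): 1 − (1 − 0.88200)(1 − 0.76600) = 0.97239
Series ([0.97239] and U6): 0.97239 × 0.97900 = 0.95197
Parallel ([0.71973], U3, and [0.95197]): 1 − (1 − 0.71973)(1 − 0.79500)(1 − 0.95197) = 0.997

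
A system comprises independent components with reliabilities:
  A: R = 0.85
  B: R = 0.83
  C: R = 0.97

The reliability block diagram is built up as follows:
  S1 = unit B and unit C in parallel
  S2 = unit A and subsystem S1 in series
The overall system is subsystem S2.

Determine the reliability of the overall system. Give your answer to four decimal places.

Parallel (B and C): 1 − (1 − 0.830000)(1 − 0.970000) = 0.994900
Series (A and [0.994900]): 0.850000 × 0.994900 = 0.8457

0.8457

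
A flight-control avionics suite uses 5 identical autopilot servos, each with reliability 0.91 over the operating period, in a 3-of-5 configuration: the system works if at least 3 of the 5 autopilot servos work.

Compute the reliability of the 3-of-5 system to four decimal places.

R = Σ_{i=3}^{5} C(5,i) p^i (1−p)^{5−i} with p = 0.91
C(5,3)·0.91^3·0.09^2 = 0.061039
C(5,4)·0.91^4·0.09^1 = 0.308587
C(5,5)·0.91^5·0.09^0 = 0.624032
Sum = 0.9937

0.9937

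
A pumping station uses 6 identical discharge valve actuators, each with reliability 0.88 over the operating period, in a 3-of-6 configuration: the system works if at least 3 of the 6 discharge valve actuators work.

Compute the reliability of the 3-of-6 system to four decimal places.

R = Σ_{i=3}^{6} C(6,i) p^i (1−p)^{6−i} with p = 0.88
C(6,3)·0.88^3·0.12^3 = 0.023552
C(6,4)·0.88^4·0.12^2 = 0.129534
C(6,5)·0.88^5·0.12^1 = 0.379967
C(6,6)·0.88^6·0.12^0 = 0.464404
Sum = 0.9975

0.9975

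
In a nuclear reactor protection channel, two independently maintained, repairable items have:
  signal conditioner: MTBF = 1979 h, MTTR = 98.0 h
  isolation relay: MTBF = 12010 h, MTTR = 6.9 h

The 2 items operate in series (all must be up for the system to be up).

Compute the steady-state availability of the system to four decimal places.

A(signal conditioner) = MTBF/(MTBF+MTTR) = 1979/(1979+98.0) = 0.952817
A(isolation relay) = MTBF/(MTBF+MTTR) = 12010/(12010+6.9) = 0.999426
Series availability: 0.952817 × 0.999426 = 0.9523

0.9523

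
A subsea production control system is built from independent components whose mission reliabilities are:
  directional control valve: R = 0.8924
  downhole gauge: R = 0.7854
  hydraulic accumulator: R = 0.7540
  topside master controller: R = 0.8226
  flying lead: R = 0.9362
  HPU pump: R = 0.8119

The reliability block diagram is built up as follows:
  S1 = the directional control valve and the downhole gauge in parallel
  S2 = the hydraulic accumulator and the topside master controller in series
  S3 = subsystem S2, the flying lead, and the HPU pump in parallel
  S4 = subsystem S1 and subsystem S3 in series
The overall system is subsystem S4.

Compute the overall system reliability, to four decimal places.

0.9725

Parallel (directional control valve and downhole gauge): 1 − (1 − 0.892400)(1 − 0.785400) = 0.976909
Series (hydraulic accumulator and topside master controller): 0.754000 × 0.822600 = 0.620240
Parallel ([0.620240], flying lead, and HPU pump): 1 − (1 − 0.620240)(1 − 0.936200)(1 − 0.811900) = 0.995443
Series ([0.976909] and [0.995443]): 0.976909 × 0.995443 = 0.9725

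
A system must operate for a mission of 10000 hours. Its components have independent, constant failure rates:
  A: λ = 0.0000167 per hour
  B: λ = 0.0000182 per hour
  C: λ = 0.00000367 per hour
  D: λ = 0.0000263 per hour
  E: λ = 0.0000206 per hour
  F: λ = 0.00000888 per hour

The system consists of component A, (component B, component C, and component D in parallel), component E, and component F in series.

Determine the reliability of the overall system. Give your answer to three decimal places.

0.629

R(A) = exp(−0.0000167 × 10000) = 0.84620
R(B) = exp(−0.0000182 × 10000) = 0.83360
R(C) = exp(−0.00000367 × 10000) = 0.96397
R(D) = exp(−0.0000263 × 10000) = 0.76874
R(E) = exp(−0.0000206 × 10000) = 0.81383
R(F) = exp(−0.00000888 × 10000) = 0.91503
Parallel (B, C, and D): 1 − (1 − 0.83360)(1 − 0.96397)(1 − 0.76874) = 0.99861
Series (A, [0.99861], E, and F): 0.84620 × 0.99861 × 0.81383 × 0.91503 = 0.629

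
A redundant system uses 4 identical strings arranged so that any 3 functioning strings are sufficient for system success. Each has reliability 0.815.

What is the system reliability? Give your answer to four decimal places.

0.8418

R = Σ_{i=3}^{4} C(4,i) p^i (1−p)^{4−i} with p = 0.815
C(4,3)·0.815^3·0.185^1 = 0.400594
C(4,4)·0.815^4·0.185^0 = 0.441195
Sum = 0.8418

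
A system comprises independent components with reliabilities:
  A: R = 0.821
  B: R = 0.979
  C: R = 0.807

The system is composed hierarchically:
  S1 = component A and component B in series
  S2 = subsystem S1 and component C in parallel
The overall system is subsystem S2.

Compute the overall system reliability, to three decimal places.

Series (A and B): 0.82100 × 0.97900 = 0.80376
Parallel ([0.80376] and C): 1 − (1 − 0.80376)(1 − 0.80700) = 0.962

0.962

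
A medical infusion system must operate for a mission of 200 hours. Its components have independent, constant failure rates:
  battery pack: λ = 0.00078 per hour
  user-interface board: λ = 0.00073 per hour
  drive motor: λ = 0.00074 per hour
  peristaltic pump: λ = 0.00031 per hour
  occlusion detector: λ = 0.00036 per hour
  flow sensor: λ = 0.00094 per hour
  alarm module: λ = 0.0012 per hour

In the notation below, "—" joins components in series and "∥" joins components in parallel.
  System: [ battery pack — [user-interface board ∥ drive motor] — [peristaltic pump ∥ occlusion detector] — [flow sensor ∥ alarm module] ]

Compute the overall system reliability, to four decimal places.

0.8055

R(battery pack) = exp(−0.00078 × 200) = 0.855559
R(user-interface board) = exp(−0.00073 × 200) = 0.864158
R(drive motor) = exp(−0.00074 × 200) = 0.862431
R(peristaltic pump) = exp(−0.00031 × 200) = 0.939883
R(occlusion detector) = exp(−0.00036 × 200) = 0.930531
R(flow sensor) = exp(−0.00094 × 200) = 0.828615
R(alarm module) = exp(−0.0012 × 200) = 0.786628
Parallel (user-interface board and drive motor): 1 − (1 − 0.864158)(1 − 0.862431) = 0.981312
Parallel (peristaltic pump and occlusion detector): 1 − (1 − 0.939883)(1 − 0.930531) = 0.995824
Parallel (flow sensor and alarm module): 1 − (1 − 0.828615)(1 − 0.786628) = 0.963431
Series (battery pack, [0.981312], [0.995824], and [0.963431]): 0.855559 × 0.981312 × 0.995824 × 0.963431 = 0.8055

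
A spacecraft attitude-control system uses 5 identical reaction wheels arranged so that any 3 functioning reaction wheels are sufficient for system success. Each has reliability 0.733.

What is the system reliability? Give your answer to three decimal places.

R = Σ_{i=3}^{5} C(5,i) p^i (1−p)^{5−i} with p = 0.733
C(5,3)·0.733^3·0.267^2 = 0.28076
C(5,4)·0.733^4·0.267^1 = 0.38539
C(5,5)·0.733^5·0.267^0 = 0.21160
Sum = 0.878

0.878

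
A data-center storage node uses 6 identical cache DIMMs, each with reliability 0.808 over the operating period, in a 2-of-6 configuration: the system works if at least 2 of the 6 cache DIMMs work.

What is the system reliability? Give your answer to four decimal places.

R = Σ_{i=2}^{6} C(6,i) p^i (1−p)^{6−i} with p = 0.808
C(6,2)·0.808^2·0.192^4 = 0.013308
C(6,3)·0.808^3·0.192^3 = 0.074674
C(6,4)·0.808^4·0.192^2 = 0.235689
C(6,5)·0.808^5·0.192^1 = 0.396743
C(6,6)·0.808^6·0.192^0 = 0.278271
Sum = 0.9987

0.9987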